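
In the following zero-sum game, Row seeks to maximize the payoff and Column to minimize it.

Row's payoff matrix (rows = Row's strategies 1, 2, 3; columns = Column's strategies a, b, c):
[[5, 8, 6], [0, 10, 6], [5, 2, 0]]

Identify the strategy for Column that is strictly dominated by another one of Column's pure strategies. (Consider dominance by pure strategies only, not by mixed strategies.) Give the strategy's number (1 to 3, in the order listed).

2

Column prefers columns that give Row less. Compare b with c: 6 < 8, 6 < 10, 0 < 2.
So c strictly dominates b for Column; b is strictly dominated.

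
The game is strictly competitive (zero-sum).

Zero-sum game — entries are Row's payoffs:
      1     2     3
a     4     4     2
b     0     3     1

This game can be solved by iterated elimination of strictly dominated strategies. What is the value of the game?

Column 2 is strictly dominated by 3 for Column (2<4, 1<3); eliminate 2.
Row b is strictly dominated by row a (4>0, 2>1); eliminate b.
Column 1 is strictly dominated by 3 for Column (2<4); eliminate 1.
Only (a, 3) remains, with payoff 2.

2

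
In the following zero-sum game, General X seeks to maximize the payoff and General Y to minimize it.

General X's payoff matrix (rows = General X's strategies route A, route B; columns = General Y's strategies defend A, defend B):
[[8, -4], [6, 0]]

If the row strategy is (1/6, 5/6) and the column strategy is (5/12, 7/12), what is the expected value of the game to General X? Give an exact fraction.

9/4

Against (5/12, 7/12), each row's expected payoff is route A: 1; route B: 5/2.
Taking the (1/6, 5/6)-weighted average: (1/6)·(1) + (5/6)·(5/2) = 9/4.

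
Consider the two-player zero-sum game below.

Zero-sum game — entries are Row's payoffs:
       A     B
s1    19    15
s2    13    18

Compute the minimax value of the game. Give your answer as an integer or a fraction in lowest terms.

49/3

Row minima are 15 and 13, so Row's maximin is 15; column maxima are 19 and 18, so Column's minimax is 18. These differ, so the equilibrium is in mixed strategies.
Let Row play s1 with probability p. Column is indifferent when 19p + 13(1−p) = 15p + 18(1−p), giving p = 5/9.
Let Column play A with probability q. Row is indifferent when 19q + 15(1−q) = 13q + 18(1−q), giving q = 1/3.
The value is 19·(1/3) + (15)·(2/3) = 49/3.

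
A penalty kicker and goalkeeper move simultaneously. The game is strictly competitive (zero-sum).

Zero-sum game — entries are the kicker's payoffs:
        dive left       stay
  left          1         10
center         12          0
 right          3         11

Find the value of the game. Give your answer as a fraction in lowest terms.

Row left is strictly dominated by row right, so the kicker never plays it.
The remaining 2×2 game on (center, right) × (dive left, stay) has no saddle point. Let the kicker play center with probability p; indifference gives 12p + 3(1−p) = 11(1−p), so p = 2/5.
Similarly the goalkeeper's optimal q on dive left is 11/20, and the value is 12·(11/20) + (0)·(9/20) = 33/5.

33/5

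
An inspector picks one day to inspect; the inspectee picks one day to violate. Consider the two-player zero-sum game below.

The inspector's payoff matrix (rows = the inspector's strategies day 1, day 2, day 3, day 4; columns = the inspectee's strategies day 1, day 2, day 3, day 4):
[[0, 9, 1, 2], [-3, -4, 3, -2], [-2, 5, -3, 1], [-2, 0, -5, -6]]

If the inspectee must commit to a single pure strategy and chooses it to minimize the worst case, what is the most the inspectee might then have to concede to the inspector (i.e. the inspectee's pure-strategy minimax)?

0

The worst case (largest entry) in each column is day 1: 0, day 2: 9, day 3: 3, day 4: 2.
The best (smallest) of these is 0.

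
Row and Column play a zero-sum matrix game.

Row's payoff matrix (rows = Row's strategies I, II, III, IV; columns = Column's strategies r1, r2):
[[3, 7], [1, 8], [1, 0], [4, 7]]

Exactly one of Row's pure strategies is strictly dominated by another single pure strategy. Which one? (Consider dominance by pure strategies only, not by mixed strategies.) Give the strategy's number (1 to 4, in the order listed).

Compare III with I: 3 > 1, 7 > 0.
So I strictly dominates III for Row; III is strictly dominated.

3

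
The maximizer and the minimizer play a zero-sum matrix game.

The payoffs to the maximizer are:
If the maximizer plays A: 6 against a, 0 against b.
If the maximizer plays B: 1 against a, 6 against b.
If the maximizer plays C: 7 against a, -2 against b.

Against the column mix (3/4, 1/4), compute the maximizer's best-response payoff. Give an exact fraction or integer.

A: (6)·(3/4) + (0)·(1/4) = 9/2.
B: (1)·(3/4) + (6)·(1/4) = 9/4.
C: (7)·(3/4) + (-2)·(1/4) = 19/4.
The best pure response is C with expected payoff 19/4.

19/4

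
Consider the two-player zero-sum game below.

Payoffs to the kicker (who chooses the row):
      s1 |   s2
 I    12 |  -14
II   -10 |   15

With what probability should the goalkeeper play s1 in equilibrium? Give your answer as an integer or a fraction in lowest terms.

29/51

Row minima are -14 and -10, so the kicker's maximin is -10; column maxima are 12 and 15, so the goalkeeper's minimax is 12. These differ, so the equilibrium is in mixed strategies.
Let the goalkeeper play s1 with probability q. The kicker is indifferent when 12q − 14(1−q) = −10q + 15(1−q), giving q = 29/51.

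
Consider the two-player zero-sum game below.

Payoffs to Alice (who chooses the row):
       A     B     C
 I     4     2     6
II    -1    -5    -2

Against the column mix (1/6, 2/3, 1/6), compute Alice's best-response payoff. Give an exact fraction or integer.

I: (4)·(1/6) + (2)·(2/3) + (6)·(1/6) = 3.
II: (-1)·(1/6) + (-5)·(2/3) + (-2)·(1/6) = -23/6.
The best pure response is I with expected payoff 3.

3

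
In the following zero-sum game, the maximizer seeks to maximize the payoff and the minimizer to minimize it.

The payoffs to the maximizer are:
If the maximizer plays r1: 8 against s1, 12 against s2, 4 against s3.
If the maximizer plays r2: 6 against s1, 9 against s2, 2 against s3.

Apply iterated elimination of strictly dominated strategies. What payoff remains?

4

Row r2 is strictly dominated by row r1 (8>6, 12>9, 4>2); eliminate r2.
Column s2 is strictly dominated by s1 for the minimizer (8<12); eliminate s2.
Column s1 is strictly dominated by s3 for the minimizer (4<8); eliminate s1.
Only (r1, s3) remains, with payoff 4.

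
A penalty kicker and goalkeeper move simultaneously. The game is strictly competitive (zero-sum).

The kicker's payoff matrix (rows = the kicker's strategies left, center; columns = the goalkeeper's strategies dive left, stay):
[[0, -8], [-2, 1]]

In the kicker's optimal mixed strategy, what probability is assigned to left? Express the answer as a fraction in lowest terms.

3/11

Row minima are -8 and -2, so the kicker's maximin is -2; column maxima are 0 and 1, so the goalkeeper's minimax is 0. These differ, so the equilibrium is in mixed strategies.
Let the kicker play left with probability p. The goalkeeper is indifferent when −2(1−p) = −8p + (1−p), giving p = 3/11.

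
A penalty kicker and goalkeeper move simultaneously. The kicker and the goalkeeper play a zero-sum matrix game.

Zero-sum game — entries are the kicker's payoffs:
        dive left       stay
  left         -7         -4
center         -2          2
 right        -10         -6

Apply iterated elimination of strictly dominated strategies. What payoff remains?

Column stay is strictly dominated by dive left for the goalkeeper (-7<-4, -2<2, -10<-6); eliminate stay.
Row left is strictly dominated by row center (-2>-7); eliminate left.
Row right is strictly dominated by row center (-2>-10); eliminate right.
Only (center, dive left) remains, with payoff -2.

-2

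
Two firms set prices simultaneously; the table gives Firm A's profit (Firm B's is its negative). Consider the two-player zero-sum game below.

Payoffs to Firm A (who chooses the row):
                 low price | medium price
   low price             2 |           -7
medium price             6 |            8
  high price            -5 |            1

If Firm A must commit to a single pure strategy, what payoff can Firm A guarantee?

6

The worst-case payoff for each row is low price: -7, medium price: 6, high price: -5.
The best of these is 6.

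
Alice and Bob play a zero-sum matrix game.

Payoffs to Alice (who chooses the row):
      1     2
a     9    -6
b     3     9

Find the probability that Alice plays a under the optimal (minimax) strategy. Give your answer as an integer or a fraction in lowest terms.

Row minima are -6 and 3, so Alice's maximin is 3; column maxima are 9 and 9, so Bob's minimax is 9. These differ, so the equilibrium is in mixed strategies.
Let Alice play a with probability p. Bob is indifferent when 9p + 3(1−p) = −6p + 9(1−p), giving p = 2/7.

2/7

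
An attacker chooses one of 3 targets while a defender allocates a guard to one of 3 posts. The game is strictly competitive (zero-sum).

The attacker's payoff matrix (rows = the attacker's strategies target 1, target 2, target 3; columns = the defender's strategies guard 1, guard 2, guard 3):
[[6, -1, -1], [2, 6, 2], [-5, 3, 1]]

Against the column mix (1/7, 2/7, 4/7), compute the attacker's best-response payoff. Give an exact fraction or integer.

target 1: (6)·(1/7) + (-1)·(2/7) + (-1)·(4/7) = 0.
target 2: (2)·(1/7) + (6)·(2/7) + (2)·(4/7) = 22/7.
target 3: (-5)·(1/7) + (3)·(2/7) + (1)·(4/7) = 5/7.
The best pure response is target 2 with expected payoff 22/7.

22/7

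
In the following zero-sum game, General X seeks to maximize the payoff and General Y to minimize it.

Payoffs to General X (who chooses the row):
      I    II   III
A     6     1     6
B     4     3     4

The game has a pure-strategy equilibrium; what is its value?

Row minima: 1, 3 → General X's maximin is 3.
Column maxima: 6, 3, 6 → General Y's minimax is 3.
They coincide at (B, II), so the value is 3.

3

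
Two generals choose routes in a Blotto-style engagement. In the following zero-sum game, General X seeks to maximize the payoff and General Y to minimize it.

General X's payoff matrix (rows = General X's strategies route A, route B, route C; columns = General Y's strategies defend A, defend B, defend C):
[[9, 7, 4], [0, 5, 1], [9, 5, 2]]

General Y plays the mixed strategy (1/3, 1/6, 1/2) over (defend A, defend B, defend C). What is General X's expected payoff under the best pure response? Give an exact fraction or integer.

route A: (9)·(1/3) + (7)·(1/6) + (4)·(1/2) = 37/6.
route B: (0)·(1/3) + (5)·(1/6) + (1)·(1/2) = 4/3.
route C: (9)·(1/3) + (5)·(1/6) + (2)·(1/2) = 29/6.
The best pure response is route A with expected payoff 37/6.

37/6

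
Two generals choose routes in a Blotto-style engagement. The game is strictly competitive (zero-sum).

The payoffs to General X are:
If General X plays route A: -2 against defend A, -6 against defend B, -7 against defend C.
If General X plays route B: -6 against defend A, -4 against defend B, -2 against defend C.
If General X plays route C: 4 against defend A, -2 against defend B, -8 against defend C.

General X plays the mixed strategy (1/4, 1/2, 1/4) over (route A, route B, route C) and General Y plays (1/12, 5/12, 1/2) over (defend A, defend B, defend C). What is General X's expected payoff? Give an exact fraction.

Against (1/12, 5/12, 1/2), each row's expected payoff is route A: -37/6; route B: -19/6; route C: -9/2.
Taking the (1/4, 1/2, 1/4)-weighted average: (1/4)·(-37/6) + (1/2)·(-19/6) + (1/4)·(-9/2) = -17/4.

-17/4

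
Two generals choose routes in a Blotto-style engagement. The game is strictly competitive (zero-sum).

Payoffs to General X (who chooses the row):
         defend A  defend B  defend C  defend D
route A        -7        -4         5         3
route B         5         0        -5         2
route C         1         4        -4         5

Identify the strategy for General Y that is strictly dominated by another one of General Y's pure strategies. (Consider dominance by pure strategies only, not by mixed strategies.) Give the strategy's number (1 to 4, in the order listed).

4

General Y prefers columns that give General X less. Compare defend D with defend B: -4 < 3, 0 < 2, 4 < 5.
So defend B strictly dominates defend D for General Y; defend D is strictly dominated.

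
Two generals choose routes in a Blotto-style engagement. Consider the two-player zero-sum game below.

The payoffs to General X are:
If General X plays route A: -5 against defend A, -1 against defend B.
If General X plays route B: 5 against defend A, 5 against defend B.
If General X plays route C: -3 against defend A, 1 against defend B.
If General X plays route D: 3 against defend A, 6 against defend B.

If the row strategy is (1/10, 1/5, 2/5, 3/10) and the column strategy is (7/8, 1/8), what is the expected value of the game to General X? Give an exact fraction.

9/16

Against (7/8, 1/8), each row's expected payoff is route A: -9/2; route B: 5; route C: -5/2; route D: 27/8.
Taking the (1/10, 1/5, 2/5, 3/10)-weighted average: (1/10)·(-9/2) + (1/5)·(5) + (2/5)·(-5/2) + (3/10)·(27/8) = 9/16.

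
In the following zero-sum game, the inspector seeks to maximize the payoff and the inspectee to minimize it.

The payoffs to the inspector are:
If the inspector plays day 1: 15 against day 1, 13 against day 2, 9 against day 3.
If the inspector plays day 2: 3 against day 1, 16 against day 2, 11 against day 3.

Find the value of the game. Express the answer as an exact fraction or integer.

Column day 2 is strictly dominated by day 3 for the inspectee (it gives the inspector more in every row).
The remaining 2×2 game on (day 1, day 2) × (day 1, day 3) has no saddle point. Let the inspector play day 1 with probability p; indifference gives 15p + 3(1−p) = 9p + 11(1−p), so p = 4/7.
Similarly the inspectee's optimal q on day 1 is 1/7, and the value is 15·(1/7) + (9)·(6/7) = 69/7.

69/7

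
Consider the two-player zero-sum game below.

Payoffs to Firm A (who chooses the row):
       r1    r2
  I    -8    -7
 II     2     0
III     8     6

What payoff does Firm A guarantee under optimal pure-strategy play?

Row minima: -8, 0, 6 → Firm A's maximin is 6.
Column maxima: 8, 6 → Firm B's minimax is 6.
They coincide at (III, r2), so the value is 6.

6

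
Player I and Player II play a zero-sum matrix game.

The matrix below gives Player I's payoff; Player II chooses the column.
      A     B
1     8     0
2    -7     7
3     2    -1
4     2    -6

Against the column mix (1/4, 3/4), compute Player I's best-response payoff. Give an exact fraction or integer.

7/2

1: (8)·(1/4) + (0)·(3/4) = 2.
2: (-7)·(1/4) + (7)·(3/4) = 7/2.
3: (2)·(1/4) + (-1)·(3/4) = -1/4.
4: (2)·(1/4) + (-6)·(3/4) = -4.
The best pure response is 2 with expected payoff 7/2.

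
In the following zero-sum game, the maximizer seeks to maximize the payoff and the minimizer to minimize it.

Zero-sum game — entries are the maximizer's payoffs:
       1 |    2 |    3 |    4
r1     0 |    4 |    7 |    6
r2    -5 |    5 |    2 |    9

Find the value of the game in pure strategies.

Row minima: 0, -5 → the maximizer's maximin is 0.
Column maxima: 0, 5, 7, 9 → the minimizer's minimax is 0.
They coincide at (r1, 1), so the value is 0.

0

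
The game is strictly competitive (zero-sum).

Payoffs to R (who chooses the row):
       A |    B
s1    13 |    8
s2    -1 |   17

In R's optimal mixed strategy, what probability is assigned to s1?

Row minima are 8 and -1, so R's maximin is 8; column maxima are 13 and 17, so C's minimax is 13. These differ, so the equilibrium is in mixed strategies.
Let R play s1 with probability p. C is indifferent when 13p − (1−p) = 8p + 17(1−p), giving p = 18/23.

18/23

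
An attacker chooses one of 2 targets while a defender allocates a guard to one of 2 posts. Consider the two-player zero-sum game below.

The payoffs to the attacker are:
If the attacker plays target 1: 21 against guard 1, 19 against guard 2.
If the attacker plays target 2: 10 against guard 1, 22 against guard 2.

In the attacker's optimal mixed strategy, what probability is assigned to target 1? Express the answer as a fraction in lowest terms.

Row minima are 19 and 10, so the attacker's maximin is 19; column maxima are 21 and 22, so the defender's minimax is 21. These differ, so the equilibrium is in mixed strategies.
Let the attacker play target 1 with probability p. The defender is indifferent when 21p + 10(1−p) = 19p + 22(1−p), giving p = 6/7.

6/7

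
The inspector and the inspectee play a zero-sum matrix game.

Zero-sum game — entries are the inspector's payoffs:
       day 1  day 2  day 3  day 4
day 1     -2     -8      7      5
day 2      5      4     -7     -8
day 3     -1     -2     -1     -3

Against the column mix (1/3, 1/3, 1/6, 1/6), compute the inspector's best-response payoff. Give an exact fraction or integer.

day 1: (-2)·(1/3) + (-8)·(1/3) + (7)·(1/6) + (5)·(1/6) = -4/3.
day 2: (5)·(1/3) + (4)·(1/3) + (-7)·(1/6) + (-8)·(1/6) = 1/2.
day 3: (-1)·(1/3) + (-2)·(1/3) + (-1)·(1/6) + (-3)·(1/6) = -5/3.
The best pure response is day 2 with expected payoff 1/2.

1/2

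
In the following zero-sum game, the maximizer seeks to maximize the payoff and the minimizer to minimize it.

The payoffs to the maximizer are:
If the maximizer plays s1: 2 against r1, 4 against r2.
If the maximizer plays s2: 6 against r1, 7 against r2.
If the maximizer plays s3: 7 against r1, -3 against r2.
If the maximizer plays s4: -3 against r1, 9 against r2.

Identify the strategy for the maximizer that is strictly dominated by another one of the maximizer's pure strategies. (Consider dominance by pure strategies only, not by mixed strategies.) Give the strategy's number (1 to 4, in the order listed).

Compare s1 with s2: 6 > 2, 7 > 4.
So s2 strictly dominates s1 for the maximizer; s1 is strictly dominated.

1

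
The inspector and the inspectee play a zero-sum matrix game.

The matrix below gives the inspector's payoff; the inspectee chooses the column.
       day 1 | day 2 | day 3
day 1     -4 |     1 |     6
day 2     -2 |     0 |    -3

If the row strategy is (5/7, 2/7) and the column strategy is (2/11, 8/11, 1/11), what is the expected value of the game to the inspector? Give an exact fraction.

Against (2/11, 8/11, 1/11), each row's expected payoff is day 1: 6/11; day 2: -7/11.
Taking the (5/7, 2/7)-weighted average: (5/7)·(6/11) + (2/7)·(-7/11) = 16/77.

16/77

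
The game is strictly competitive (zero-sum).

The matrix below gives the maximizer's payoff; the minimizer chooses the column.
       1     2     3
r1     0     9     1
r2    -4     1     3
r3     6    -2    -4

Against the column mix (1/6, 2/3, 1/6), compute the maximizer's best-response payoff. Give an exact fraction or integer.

37/6

r1: (0)·(1/6) + (9)·(2/3) + (1)·(1/6) = 37/6.
r2: (-4)·(1/6) + (1)·(2/3) + (3)·(1/6) = 1/2.
r3: (6)·(1/6) + (-2)·(2/3) + (-4)·(1/6) = -1.
The best pure response is r1 with expected payoff 37/6.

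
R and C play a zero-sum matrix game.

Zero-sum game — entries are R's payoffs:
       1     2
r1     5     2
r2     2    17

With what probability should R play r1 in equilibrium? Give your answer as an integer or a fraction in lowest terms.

5/6

Row minima are 2 and 2, so R's maximin is 2; column maxima are 5 and 17, so C's minimax is 5. These differ, so the equilibrium is in mixed strategies.
Let R play r1 with probability p. C is indifferent when 5p + 2(1−p) = 2p + 17(1−p), giving p = 5/6.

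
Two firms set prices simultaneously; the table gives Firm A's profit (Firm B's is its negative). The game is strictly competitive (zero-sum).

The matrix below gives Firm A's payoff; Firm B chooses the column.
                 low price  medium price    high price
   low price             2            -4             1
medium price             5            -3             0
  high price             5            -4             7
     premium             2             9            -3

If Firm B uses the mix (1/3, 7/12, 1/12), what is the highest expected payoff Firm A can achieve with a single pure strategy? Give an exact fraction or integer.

17/3

low price: (2)·(1/3) + (-4)·(7/12) + (1)·(1/12) = -19/12.
medium price: (5)·(1/3) + (-3)·(7/12) + (0)·(1/12) = -1/12.
high price: (5)·(1/3) + (-4)·(7/12) + (7)·(1/12) = -1/12.
premium: (2)·(1/3) + (9)·(7/12) + (-3)·(1/12) = 17/3.
The best pure response is premium with expected payoff 17/3.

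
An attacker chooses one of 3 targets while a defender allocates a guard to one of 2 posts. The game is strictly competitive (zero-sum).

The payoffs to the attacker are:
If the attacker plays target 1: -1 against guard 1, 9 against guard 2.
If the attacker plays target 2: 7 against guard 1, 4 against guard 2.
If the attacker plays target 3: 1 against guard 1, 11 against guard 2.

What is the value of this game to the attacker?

73/13

Row target 1 is strictly dominated by row target 3, so the attacker never plays it.
The remaining 2×2 game on (target 2, target 3) × (guard 1, guard 2) has no saddle point. Let the attacker play target 2 with probability p; indifference gives 7p + (1−p) = 4p + 11(1−p), so p = 10/13.
Similarly the defender's optimal q on guard 1 is 7/13, and the value is 7·(7/13) + (4)·(6/13) = 73/13.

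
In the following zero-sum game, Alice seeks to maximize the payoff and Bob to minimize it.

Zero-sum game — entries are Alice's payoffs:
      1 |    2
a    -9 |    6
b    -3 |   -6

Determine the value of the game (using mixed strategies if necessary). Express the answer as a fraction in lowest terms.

-4

Row minima are -9 and -6, so Alice's maximin is -6; column maxima are -3 and 6, so Bob's minimax is -3. These differ, so the equilibrium is in mixed strategies.
Let Alice play a with probability p. Bob is indifferent when −9p − 3(1−p) = 6p − 6(1−p), giving p = 1/6.
Let Bob play 1 with probability q. Alice is indifferent when −9q + 6(1−q) = −3q − 6(1−q), giving q = 2/3.
The value is -9·(2/3) + (6)·(1/3) = -4.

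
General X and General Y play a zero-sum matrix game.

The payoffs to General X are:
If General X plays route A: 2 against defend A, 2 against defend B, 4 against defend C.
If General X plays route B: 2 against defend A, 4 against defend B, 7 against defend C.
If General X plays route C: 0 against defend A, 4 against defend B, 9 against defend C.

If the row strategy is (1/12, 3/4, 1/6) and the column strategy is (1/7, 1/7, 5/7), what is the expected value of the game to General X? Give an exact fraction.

491/84

Against (1/7, 1/7, 5/7), each row's expected payoff is route A: 24/7; route B: 41/7; route C: 7.
Taking the (1/12, 3/4, 1/6)-weighted average: (1/12)·(24/7) + (3/4)·(41/7) + (1/6)·(7) = 491/84.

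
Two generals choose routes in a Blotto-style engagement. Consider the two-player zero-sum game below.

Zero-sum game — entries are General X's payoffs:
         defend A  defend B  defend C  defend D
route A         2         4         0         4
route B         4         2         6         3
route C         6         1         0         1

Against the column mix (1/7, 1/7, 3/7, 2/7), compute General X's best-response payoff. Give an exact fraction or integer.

30/7

route A: (2)·(1/7) + (4)·(1/7) + (0)·(3/7) + (4)·(2/7) = 2.
route B: (4)·(1/7) + (2)·(1/7) + (6)·(3/7) + (3)·(2/7) = 30/7.
route C: (6)·(1/7) + (1)·(1/7) + (0)·(3/7) + (1)·(2/7) = 9/7.
The best pure response is route B with expected payoff 30/7.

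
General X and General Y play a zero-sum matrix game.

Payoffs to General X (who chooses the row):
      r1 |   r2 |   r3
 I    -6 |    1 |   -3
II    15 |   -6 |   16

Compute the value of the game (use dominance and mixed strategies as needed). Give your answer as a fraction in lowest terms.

Column r3 is strictly dominated by r1 for General Y (it gives General X more in every row).
The remaining 2×2 game on (I, II) × (r1, r2) has no saddle point. Let General X play I with probability p; indifference gives −6p + 15(1−p) = p − 6(1−p), so p = 3/4.
Similarly General Y's optimal q on r1 is 1/4, and the value is -6·(1/4) + (1)·(3/4) = -3/4.

-3/4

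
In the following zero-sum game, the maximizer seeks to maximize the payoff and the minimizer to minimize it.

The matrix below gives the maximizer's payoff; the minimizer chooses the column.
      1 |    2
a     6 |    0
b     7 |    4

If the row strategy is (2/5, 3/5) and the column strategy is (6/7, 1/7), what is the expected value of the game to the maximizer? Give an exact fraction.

Against (6/7, 1/7), each row's expected payoff is a: 36/7; b: 46/7.
Taking the (2/5, 3/5)-weighted average: (2/5)·(36/7) + (3/5)·(46/7) = 6.

6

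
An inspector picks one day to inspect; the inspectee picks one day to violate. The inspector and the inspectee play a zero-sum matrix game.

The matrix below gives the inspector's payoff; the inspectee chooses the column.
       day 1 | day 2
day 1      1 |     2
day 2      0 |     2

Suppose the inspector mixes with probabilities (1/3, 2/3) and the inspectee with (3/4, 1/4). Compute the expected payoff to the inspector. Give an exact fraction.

3/4

Against (3/4, 1/4), each row's expected payoff is day 1: 5/4; day 2: 1/2.
Taking the (1/3, 2/3)-weighted average: (1/3)·(5/4) + (2/3)·(1/2) = 3/4.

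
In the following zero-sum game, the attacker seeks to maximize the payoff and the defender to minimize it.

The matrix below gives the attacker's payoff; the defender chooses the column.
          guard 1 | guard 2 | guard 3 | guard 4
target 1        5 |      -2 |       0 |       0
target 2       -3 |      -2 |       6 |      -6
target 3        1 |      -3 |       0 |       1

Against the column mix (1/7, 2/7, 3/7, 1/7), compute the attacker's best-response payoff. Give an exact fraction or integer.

target 1: (5)·(1/7) + (-2)·(2/7) + (0)·(3/7) + (0)·(1/7) = 1/7.
target 2: (-3)·(1/7) + (-2)·(2/7) + (6)·(3/7) + (-6)·(1/7) = 5/7.
target 3: (1)·(1/7) + (-3)·(2/7) + (0)·(3/7) + (1)·(1/7) = -4/7.
The best pure response is target 2 with expected payoff 5/7.

5/7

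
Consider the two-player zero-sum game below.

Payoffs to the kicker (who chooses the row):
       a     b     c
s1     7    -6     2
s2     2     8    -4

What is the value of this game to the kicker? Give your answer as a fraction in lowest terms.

-2/5

Column a is strictly dominated by c for the goalkeeper (it gives the kicker more in every row).
The remaining 2×2 game on (s1, s2) × (b, c) has no saddle point. Let the kicker play s1 with probability p; indifference gives −6p + 8(1−p) = 2p − 4(1−p), so p = 3/5.
Similarly the goalkeeper's optimal q on b is 3/10, and the value is -6·(3/10) + (2)·(7/10) = -2/5.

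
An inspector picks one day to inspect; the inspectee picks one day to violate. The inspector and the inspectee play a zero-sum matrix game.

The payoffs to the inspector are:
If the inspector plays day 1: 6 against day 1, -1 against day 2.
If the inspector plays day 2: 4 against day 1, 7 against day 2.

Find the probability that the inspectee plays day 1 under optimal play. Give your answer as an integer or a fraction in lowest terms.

Row minima are -1 and 4, so the inspector's maximin is 4; column maxima are 6 and 7, so the inspectee's minimax is 6. These differ, so the equilibrium is in mixed strategies.
Let the inspectee play day 1 with probability q. The inspector is indifferent when 6q − (1−q) = 4q + 7(1−q), giving q = 4/5.

4/5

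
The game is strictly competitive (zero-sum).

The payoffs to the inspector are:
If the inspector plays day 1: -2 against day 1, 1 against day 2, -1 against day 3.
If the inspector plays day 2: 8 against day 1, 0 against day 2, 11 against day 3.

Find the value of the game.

8/11

Column day 3 is strictly dominated by day 1 for the inspectee (it gives the inspector more in every row).
The remaining 2×2 game on (day 1, day 2) × (day 1, day 2) has no saddle point. Let the inspector play day 1 with probability p; indifference gives −2p + 8(1−p) = p, so p = 8/11.
Similarly the inspectee's optimal q on day 1 is 1/11, and the value is -2·(1/11) + (1)·(10/11) = 8/11.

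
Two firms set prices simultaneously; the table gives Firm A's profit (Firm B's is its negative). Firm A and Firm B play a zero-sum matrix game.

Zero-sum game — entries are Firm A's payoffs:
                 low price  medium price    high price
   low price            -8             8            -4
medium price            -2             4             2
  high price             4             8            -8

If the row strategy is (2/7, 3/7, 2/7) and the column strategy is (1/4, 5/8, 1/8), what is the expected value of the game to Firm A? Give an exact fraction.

87/28

Against (1/4, 5/8, 1/8), each row's expected payoff is low price: 5/2; medium price: 9/4; high price: 5.
Taking the (2/7, 3/7, 2/7)-weighted average: (2/7)·(5/2) + (3/7)·(9/4) + (2/7)·(5) = 87/28.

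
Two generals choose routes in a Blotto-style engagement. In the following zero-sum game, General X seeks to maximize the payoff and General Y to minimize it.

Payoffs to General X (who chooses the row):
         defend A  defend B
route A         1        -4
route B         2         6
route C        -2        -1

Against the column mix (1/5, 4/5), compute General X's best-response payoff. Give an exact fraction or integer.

26/5

route A: (1)·(1/5) + (-4)·(4/5) = -3.
route B: (2)·(1/5) + (6)·(4/5) = 26/5.
route C: (-2)·(1/5) + (-1)·(4/5) = -6/5.
The best pure response is route B with expected payoff 26/5.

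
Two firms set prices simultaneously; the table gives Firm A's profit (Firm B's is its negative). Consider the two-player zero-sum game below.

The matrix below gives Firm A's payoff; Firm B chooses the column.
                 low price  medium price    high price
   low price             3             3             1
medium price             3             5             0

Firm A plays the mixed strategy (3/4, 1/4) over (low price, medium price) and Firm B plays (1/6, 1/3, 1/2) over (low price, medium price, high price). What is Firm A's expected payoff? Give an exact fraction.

49/24

Against (1/6, 1/3, 1/2), each row's expected payoff is low price: 2; medium price: 13/6.
Taking the (3/4, 1/4)-weighted average: (3/4)·(2) + (1/4)·(13/6) = 49/24.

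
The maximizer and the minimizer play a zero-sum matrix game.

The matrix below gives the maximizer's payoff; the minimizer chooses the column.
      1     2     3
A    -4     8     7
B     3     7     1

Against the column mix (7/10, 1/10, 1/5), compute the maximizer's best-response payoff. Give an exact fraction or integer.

3

A: (-4)·(7/10) + (8)·(1/10) + (7)·(1/5) = -3/5.
B: (3)·(7/10) + (7)·(1/10) + (1)·(1/5) = 3.
The best pure response is B with expected payoff 3.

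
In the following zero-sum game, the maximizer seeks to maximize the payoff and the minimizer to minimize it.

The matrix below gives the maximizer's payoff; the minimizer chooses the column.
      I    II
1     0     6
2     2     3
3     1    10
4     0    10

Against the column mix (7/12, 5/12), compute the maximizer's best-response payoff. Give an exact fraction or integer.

1: (0)·(7/12) + (6)·(5/12) = 5/2.
2: (2)·(7/12) + (3)·(5/12) = 29/12.
3: (1)·(7/12) + (10)·(5/12) = 19/4.
4: (0)·(7/12) + (10)·(5/12) = 25/6.
The best pure response is 3 with expected payoff 19/4.

19/4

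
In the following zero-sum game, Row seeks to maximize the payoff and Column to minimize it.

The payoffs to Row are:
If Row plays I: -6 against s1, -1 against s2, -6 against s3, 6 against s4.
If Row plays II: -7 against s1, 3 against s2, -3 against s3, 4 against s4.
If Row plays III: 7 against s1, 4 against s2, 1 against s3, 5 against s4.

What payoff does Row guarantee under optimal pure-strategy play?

Row minima: -6, -7, 1 → Row's maximin is 1.
Column maxima: 7, 4, 1, 6 → Column's minimax is 1.
They coincide at (III, s3), so the value is 1.

1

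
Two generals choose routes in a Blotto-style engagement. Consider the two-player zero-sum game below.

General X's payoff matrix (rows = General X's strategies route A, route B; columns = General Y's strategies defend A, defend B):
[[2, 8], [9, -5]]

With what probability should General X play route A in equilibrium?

Row minima are 2 and -5, so General X's maximin is 2; column maxima are 9 and 8, so General Y's minimax is 8. These differ, so the equilibrium is in mixed strategies.
Let General X play route A with probability p. General Y is indifferent when 2p + 9(1−p) = 8p − 5(1−p), giving p = 7/10.

7/10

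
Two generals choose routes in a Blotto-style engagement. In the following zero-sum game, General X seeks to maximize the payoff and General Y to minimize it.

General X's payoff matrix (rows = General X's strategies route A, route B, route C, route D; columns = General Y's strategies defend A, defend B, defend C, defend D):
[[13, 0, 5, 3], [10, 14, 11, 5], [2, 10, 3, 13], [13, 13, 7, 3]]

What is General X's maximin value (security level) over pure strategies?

The worst-case payoff for each row is route A: 0, route B: 5, route C: 2, route D: 3.
The best of these is 5.

5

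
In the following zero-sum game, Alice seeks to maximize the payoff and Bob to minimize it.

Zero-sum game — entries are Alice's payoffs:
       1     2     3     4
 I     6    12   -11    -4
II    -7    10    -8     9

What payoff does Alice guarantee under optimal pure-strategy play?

-8

Row minima: -11, -8 → Alice's maximin is -8.
Column maxima: 6, 12, -8, 9 → Bob's minimax is -8.
They coincide at (II, 3), so the value is -8.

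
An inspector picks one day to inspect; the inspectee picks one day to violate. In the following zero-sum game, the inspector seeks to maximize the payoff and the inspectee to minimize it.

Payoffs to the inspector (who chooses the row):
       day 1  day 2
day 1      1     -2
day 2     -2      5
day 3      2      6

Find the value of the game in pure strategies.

Row minima: -2, -2, 2 → the inspector's maximin is 2.
Column maxima: 2, 6 → the inspectee's minimax is 2.
They coincide at (day 3, day 1), so the value is 2.

2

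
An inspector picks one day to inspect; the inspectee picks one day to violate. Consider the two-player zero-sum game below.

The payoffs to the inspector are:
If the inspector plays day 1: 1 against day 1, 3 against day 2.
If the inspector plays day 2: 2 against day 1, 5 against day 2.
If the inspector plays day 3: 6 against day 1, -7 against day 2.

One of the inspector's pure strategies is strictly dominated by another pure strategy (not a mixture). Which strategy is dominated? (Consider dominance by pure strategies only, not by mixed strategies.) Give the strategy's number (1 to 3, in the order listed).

Compare day 1 with day 2: 2 > 1, 5 > 3.
So day 2 strictly dominates day 1 for the inspector; day 1 is strictly dominated.

1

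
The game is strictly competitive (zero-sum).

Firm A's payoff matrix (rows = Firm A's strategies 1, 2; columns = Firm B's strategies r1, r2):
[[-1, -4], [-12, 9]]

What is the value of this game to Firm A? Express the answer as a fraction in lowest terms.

-19/8

Row minima are -4 and -12, so Firm A's maximin is -4; column maxima are -1 and 9, so Firm B's minimax is -1. These differ, so the equilibrium is in mixed strategies.
Let Firm A play 1 with probability p. Firm B is indifferent when −p − 12(1−p) = −4p + 9(1−p), giving p = 7/8.
Let Firm B play r1 with probability q. Firm A is indifferent when −q − 4(1−q) = −12q + 9(1−q), giving q = 13/24.
The value is -1·(13/24) + (-4)·(11/24) = -19/8.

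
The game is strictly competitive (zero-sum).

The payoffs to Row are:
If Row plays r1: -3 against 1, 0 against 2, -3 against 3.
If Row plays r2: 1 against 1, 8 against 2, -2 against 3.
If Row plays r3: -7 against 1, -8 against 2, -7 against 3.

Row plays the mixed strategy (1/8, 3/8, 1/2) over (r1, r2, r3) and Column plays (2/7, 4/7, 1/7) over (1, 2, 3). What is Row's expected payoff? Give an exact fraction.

Against (2/7, 4/7, 1/7), each row's expected payoff is r1: -9/7; r2: 32/7; r3: -53/7.
Taking the (1/8, 3/8, 1/2)-weighted average: (1/8)·(-9/7) + (3/8)·(32/7) + (1/2)·(-53/7) = -125/56.

-125/56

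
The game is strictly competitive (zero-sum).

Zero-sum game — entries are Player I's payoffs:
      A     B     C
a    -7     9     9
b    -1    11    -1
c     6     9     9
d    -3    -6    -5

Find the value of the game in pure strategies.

Row minima: -7, -1, 6, -6 → Player I's maximin is 6.
Column maxima: 6, 11, 9 → Player II's minimax is 6.
They coincide at (c, A), so the value is 6.

6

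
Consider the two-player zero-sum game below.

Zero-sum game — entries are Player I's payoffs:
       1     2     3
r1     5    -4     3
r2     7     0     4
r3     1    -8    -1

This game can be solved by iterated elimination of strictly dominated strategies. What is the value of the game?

0

Column 3 is strictly dominated by 2 for Player II (-4<3, 0<4, -8<-1); eliminate 3.
Column 1 is strictly dominated by 2 for Player II (-4<5, 0<7, -8<1); eliminate 1.
Row r3 is strictly dominated by row r1 (-4>-8); eliminate r3.
Row r1 is strictly dominated by row r2 (0>-4); eliminate r1.
Only (r2, 2) remains, with payoff 0.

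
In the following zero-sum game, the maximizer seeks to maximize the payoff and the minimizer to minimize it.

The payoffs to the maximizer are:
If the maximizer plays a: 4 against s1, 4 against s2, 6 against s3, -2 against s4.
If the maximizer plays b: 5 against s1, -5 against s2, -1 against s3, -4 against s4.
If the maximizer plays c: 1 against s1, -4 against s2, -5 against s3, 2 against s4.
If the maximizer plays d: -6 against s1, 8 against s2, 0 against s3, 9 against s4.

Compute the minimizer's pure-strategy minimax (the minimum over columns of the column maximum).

The worst case (largest entry) in each column is s1: 5, s2: 8, s3: 6, s4: 9.
The best (smallest) of these is 5.

5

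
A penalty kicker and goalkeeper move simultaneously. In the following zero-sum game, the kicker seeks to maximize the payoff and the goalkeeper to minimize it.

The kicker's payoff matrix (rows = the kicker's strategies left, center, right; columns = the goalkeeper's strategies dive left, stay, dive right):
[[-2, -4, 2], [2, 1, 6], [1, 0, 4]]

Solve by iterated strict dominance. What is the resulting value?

1

Column dive right is strictly dominated by dive left for the goalkeeper (-2<2, 2<6, 1<4); eliminate dive right.
Column dive left is strictly dominated by stay for the goalkeeper (-4<-2, 1<2, 0<1); eliminate dive left.
Row right is strictly dominated by row center (1>0); eliminate right.
Row left is strictly dominated by row center (1>-4); eliminate left.
Only (center, stay) remains, with payoff 1.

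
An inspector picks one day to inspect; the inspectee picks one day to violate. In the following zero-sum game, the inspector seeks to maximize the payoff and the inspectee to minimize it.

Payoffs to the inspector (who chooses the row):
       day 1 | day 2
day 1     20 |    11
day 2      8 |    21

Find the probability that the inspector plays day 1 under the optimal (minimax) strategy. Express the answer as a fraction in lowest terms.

13/22

Row minima are 11 and 8, so the inspector's maximin is 11; column maxima are 20 and 21, so the inspectee's minimax is 20. These differ, so the equilibrium is in mixed strategies.
Let the inspector play day 1 with probability p. The inspectee is indifferent when 20p + 8(1−p) = 11p + 21(1−p), giving p = 13/22.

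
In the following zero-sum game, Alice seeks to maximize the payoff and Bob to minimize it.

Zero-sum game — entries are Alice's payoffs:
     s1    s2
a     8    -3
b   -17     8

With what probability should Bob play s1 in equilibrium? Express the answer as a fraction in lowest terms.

11/36

Row minima are -3 and -17, so Alice's maximin is -3; column maxima are 8 and 8, so Bob's minimax is 8. These differ, so the equilibrium is in mixed strategies.
Let Bob play s1 with probability q. Alice is indifferent when 8q − 3(1−q) = −17q + 8(1−q), giving q = 11/36.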